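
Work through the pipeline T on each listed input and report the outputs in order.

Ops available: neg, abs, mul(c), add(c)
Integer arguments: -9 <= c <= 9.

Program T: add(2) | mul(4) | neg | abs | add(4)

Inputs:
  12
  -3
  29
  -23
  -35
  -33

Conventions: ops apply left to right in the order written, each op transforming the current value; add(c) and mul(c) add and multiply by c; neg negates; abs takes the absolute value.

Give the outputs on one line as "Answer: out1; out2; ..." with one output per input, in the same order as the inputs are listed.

60; 8; 128; 88; 136; 128

Execution, op by op:
  12 -> 14 -> 56 -> -56 -> 56 -> 60
  -3 -> -1 -> -4 -> 4 -> 4 -> 8
  29 -> 31 -> 124 -> -124 -> 124 -> 128
  -23 -> -21 -> -84 -> 84 -> 84 -> 88
  -35 -> -33 -> -132 -> 132 -> 132 -> 136
  -33 -> -31 -> -124 -> 124 -> 124 -> 128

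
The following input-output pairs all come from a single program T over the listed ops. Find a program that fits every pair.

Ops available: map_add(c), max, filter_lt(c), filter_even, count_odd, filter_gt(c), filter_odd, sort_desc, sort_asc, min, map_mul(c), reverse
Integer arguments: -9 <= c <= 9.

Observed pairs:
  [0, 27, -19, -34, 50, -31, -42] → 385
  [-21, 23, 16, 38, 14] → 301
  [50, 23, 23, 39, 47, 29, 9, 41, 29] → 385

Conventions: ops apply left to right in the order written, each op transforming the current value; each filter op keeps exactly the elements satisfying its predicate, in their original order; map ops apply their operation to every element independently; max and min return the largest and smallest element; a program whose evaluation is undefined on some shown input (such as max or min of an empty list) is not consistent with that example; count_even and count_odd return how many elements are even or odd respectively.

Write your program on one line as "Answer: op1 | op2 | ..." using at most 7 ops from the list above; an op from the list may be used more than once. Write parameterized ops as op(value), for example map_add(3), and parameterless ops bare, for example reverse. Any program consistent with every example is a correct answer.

filter_even | sort_asc | map_add(5) | reverse | map_mul(7) | max

Check, running the answer program on each example:
  [0, 27, -19, -34, 50, -31, -42] -> [0, -34, 50, -42] -> [-42, -34, 0, 50] -> [-37, -29, 5, 55] -> [55, 5, -29, -37] -> [385, 35, -203, -259] -> 385
  [-21, 23, 16, 38, 14] -> [16, 38, 14] -> [14, 16, 38] -> [19, 21, 43] -> [43, 21, 19] -> [301, 147, 133] -> 301
  [50, 23, 23, 39, 47, 29, 9, 41, 29] -> [50] -> [50] -> [55] -> [55] -> [385] -> 385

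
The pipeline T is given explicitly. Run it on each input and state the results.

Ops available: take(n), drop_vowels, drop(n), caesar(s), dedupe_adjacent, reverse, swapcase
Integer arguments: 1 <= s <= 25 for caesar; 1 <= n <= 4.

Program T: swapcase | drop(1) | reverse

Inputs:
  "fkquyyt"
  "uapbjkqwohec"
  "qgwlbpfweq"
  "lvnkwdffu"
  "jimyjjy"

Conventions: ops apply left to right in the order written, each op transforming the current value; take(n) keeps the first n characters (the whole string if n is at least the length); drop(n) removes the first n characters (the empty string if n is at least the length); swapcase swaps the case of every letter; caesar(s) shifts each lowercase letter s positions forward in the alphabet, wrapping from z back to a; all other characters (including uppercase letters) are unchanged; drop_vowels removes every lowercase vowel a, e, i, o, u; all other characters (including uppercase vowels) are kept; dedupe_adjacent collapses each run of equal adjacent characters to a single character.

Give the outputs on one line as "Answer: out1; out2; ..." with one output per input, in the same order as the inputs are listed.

Execution, op by op:
  "fkquyyt" -> "FKQUYYT" -> "KQUYYT" -> "TYYUQK"
  "uapbjkqwohec" -> "UAPBJKQWOHEC" -> "APBJKQWOHEC" -> "CEHOWQKJBPA"
  "qgwlbpfweq" -> "QGWLBPFWEQ" -> "GWLBPFWEQ" -> "QEWFPBLWG"
  "lvnkwdffu" -> "LVNKWDFFU" -> "VNKWDFFU" -> "UFFDWKNV"
  "jimyjjy" -> "JIMYJJY" -> "IMYJJY" -> "YJJYMI"

"TYYUQK"; "CEHOWQKJBPA"; "QEWFPBLWG"; "UFFDWKNV"; "YJJYMI"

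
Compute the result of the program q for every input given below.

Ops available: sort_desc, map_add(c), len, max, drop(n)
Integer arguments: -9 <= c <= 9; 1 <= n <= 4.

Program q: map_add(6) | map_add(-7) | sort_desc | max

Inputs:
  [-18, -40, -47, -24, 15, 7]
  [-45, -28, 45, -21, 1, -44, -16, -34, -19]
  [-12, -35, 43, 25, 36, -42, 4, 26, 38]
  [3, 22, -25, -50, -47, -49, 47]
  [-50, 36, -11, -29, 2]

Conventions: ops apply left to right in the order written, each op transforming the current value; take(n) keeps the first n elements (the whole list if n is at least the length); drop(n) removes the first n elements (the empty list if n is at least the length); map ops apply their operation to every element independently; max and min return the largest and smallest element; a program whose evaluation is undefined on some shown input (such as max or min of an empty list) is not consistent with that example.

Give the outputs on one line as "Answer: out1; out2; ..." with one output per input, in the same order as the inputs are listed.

Execution, op by op:
  [-18, -40, -47, -24, 15, 7] -> [-12, -34, -41, -18, 21, 13] -> [-19, -41, -48, -25, 14, 6] -> [14, 6, -19, -25, -41, -48] -> 14
  [-45, -28, 45, -21, 1, -44, -16, -34, -19] -> [-39, -22, 51, -15, 7, -38, -10, -28, -13] -> [-46, -29, 44, -22, 0, -45, -17, -35, -20] -> [44, 0, -17, -20, -22, -29, -35, -45, -46] -> 44
  [-12, -35, 43, 25, 36, -42, 4, 26, 38] -> [-6, -29, 49, 31, 42, -36, 10, 32, 44] -> [-13, -36, 42, 24, 35, -43, 3, 25, 37] -> [42, 37, 35, 25, 24, 3, -13, -36, -43] -> 42
  [3, 22, -25, -50, -47, -49, 47] -> [9, 28, -19, -44, -41, -43, 53] -> [2, 21, -26, -51, -48, -50, 46] -> [46, 21, 2, -26, -48, -50, -51] -> 46
  [-50, 36, -11, -29, 2] -> [-44, 42, -5, -23, 8] -> [-51, 35, -12, -30, 1] -> [35, 1, -12, -30, -51] -> 35

14; 44; 42; 46; 35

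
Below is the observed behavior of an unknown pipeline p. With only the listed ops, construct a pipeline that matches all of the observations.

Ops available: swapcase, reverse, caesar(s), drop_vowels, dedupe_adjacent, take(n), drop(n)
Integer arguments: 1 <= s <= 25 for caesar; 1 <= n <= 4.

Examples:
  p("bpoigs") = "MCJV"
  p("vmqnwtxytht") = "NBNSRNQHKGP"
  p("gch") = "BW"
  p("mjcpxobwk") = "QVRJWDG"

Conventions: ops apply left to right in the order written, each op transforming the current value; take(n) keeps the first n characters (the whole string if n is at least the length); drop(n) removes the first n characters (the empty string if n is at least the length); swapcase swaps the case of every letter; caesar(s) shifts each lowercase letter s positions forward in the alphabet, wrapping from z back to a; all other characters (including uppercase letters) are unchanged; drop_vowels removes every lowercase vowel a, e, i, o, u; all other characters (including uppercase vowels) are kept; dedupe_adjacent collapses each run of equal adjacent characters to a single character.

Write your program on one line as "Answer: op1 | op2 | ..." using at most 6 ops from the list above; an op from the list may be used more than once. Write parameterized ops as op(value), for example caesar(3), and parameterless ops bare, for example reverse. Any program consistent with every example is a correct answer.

caesar(19) | caesar(1) | reverse | drop_vowels | swapcase

Check, running the answer program on each example:
  "bpoigs" -> "uihbzl" -> "vjicam" -> "macijv" -> "mcjv" -> "MCJV"
  "vmqnwtxytht" -> "ofjgpmqrmam" -> "pgkhqnrsnbn" -> "nbnsrnqhkgp" -> "nbnsrnqhkgp" -> "NBNSRNQHKGP"
  "gch" -> "zva" -> "awb" -> "bwa" -> "bw" -> "BW"
  "mjcpxobwk" -> "fcviqhupd" -> "gdwjrivqe" -> "eqvirjwdg" -> "qvrjwdg" -> "QVRJWDG"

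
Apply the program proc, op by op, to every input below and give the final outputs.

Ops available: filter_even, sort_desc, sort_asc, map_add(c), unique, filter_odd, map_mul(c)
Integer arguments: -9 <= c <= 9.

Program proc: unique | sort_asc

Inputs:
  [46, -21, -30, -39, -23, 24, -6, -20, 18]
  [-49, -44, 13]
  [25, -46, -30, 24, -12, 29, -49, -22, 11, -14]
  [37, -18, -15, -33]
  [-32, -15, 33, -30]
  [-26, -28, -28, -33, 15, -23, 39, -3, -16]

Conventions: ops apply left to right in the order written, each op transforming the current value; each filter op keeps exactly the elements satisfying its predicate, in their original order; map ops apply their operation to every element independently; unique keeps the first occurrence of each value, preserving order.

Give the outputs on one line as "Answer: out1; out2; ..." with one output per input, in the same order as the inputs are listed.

Execution, op by op:
  [46, -21, -30, -39, -23, 24, -6, -20, 18] -> [46, -21, -30, -39, -23, 24, -6, -20, 18] -> [-39, -30, -23, -21, -20, -6, 18, 24, 46]
  [-49, -44, 13] -> [-49, -44, 13] -> [-49, -44, 13]
  [25, -46, -30, 24, -12, 29, -49, -22, 11, -14] -> [25, -46, -30, 24, -12, 29, -49, -22, 11, -14] -> [-49, -46, -30, -22, -14, -12, 11, 24, 25, 29]
  [37, -18, -15, -33] -> [37, -18, -15, -33] -> [-33, -18, -15, 37]
  [-32, -15, 33, -30] -> [-32, -15, 33, -30] -> [-32, -30, -15, 33]
  [-26, -28, -28, -33, 15, -23, 39, -3, -16] -> [-26, -28, -33, 15, -23, 39, -3, -16] -> [-33, -28, -26, -23, -16, -3, 15, 39]

[-39, -30, -23, -21, -20, -6, 18, 24, 46]; [-49, -44, 13]; [-49, -46, -30, -22, -14, -12, 11, 24, 25, 29]; [-33, -18, -15, 37]; [-32, -30, -15, 33]; [-33, -28, -26, -23, -16, -3, 15, 39]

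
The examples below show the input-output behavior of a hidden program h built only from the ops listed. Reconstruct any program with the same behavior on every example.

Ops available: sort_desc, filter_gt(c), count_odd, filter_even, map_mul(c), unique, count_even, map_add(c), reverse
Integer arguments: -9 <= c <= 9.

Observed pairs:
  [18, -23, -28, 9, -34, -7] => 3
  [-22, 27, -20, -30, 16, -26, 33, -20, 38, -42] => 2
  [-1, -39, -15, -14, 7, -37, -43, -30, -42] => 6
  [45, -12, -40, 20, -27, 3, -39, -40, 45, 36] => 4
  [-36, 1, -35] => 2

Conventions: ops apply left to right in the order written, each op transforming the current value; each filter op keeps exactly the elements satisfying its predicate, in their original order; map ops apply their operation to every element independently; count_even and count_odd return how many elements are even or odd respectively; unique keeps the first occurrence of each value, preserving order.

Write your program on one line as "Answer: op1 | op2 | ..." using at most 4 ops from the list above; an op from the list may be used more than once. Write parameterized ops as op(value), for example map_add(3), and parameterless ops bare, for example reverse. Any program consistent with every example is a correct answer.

unique | sort_desc | count_odd

Check, running the answer program on each example:
  [18, -23, -28, 9, -34, -7] -> [18, -23, -28, 9, -34, -7] -> [18, 9, -7, -23, -28, -34] -> 3
  [-22, 27, -20, -30, 16, -26, 33, -20, 38, -42] -> [-22, 27, -20, -30, 16, -26, 33, 38, -42] -> [38, 33, 27, 16, -20, -22, -26, -30, -42] -> 2
  [-1, -39, -15, -14, 7, -37, -43, -30, -42] -> [-1, -39, -15, -14, 7, -37, -43, -30, -42] -> [7, -1, -14, -15, -30, -37, -39, -42, -43] -> 6
  [45, -12, -40, 20, -27, 3, -39, -40, 45, 36] -> [45, -12, -40, 20, -27, 3, -39, 36] -> [45, 36, 20, 3, -12, -27, -39, -40] -> 4
  [-36, 1, -35] -> [-36, 1, -35] -> [1, -35, -36] -> 2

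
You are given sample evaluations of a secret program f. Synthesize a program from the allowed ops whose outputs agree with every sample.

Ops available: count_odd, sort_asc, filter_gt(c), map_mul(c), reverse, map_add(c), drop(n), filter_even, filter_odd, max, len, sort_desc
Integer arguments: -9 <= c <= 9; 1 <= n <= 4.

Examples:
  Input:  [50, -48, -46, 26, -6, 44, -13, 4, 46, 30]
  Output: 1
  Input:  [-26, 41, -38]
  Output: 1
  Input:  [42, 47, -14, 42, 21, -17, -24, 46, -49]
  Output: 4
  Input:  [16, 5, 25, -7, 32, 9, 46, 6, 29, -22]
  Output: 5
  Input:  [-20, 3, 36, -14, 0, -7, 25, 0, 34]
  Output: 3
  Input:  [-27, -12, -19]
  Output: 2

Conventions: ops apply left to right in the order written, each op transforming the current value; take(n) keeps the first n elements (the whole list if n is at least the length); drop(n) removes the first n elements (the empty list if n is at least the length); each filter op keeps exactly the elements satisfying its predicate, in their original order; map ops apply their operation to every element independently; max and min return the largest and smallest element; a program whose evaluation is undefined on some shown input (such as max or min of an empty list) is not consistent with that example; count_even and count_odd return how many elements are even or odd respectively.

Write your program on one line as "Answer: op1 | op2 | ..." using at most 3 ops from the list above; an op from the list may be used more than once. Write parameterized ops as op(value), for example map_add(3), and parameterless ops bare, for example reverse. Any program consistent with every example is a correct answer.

filter_odd | sort_desc | len

Check, running the answer program on each example:
  [50, -48, -46, 26, -6, 44, -13, 4, 46, 30] -> [-13] -> [-13] -> 1
  [-26, 41, -38] -> [41] -> [41] -> 1
  [42, 47, -14, 42, 21, -17, -24, 46, -49] -> [47, 21, -17, -49] -> [47, 21, -17, -49] -> 4
  [16, 5, 25, -7, 32, 9, 46, 6, 29, -22] -> [5, 25, -7, 9, 29] -> [29, 25, 9, 5, -7] -> 5
  [-20, 3, 36, -14, 0, -7, 25, 0, 34] -> [3, -7, 25] -> [25, 3, -7] -> 3
  [-27, -12, -19] -> [-27, -19] -> [-19, -27] -> 2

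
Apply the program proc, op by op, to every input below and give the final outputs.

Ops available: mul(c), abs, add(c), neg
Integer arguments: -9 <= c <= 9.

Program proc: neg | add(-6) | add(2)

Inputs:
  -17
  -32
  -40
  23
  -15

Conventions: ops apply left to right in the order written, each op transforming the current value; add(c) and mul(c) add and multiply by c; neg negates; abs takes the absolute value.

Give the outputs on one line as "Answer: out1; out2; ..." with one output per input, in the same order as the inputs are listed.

Execution, op by op:
  -17 -> 17 -> 11 -> 13
  -32 -> 32 -> 26 -> 28
  -40 -> 40 -> 34 -> 36
  23 -> -23 -> -29 -> -27
  -15 -> 15 -> 9 -> 11

13; 28; 36; -27; 11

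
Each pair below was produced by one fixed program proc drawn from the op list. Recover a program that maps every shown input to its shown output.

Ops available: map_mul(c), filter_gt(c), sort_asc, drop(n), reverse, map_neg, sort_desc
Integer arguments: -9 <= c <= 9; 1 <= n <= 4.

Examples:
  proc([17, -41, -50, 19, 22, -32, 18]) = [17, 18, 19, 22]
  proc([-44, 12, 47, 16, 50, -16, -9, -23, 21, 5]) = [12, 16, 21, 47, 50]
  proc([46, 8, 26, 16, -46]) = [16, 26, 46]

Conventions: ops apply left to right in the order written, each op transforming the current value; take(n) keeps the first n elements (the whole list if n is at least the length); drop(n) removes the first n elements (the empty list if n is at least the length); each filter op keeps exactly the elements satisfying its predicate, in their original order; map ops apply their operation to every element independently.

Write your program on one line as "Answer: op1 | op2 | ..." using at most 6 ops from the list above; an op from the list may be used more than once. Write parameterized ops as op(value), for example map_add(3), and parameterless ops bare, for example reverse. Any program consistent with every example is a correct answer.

filter_gt(9) | sort_desc | map_neg | sort_desc | map_neg

Check, running the answer program on each example:
  [17, -41, -50, 19, 22, -32, 18] -> [17, 19, 22, 18] -> [22, 19, 18, 17] -> [-22, -19, -18, -17] -> [-17, -18, -19, -22] -> [17, 18, 19, 22]
  [-44, 12, 47, 16, 50, -16, -9, -23, 21, 5] -> [12, 47, 16, 50, 21] -> [50, 47, 21, 16, 12] -> [-50, -47, -21, -16, -12] -> [-12, -16, -21, -47, -50] -> [12, 16, 21, 47, 50]
  [46, 8, 26, 16, -46] -> [46, 26, 16] -> [46, 26, 16] -> [-46, -26, -16] -> [-16, -26, -46] -> [16, 26, 46]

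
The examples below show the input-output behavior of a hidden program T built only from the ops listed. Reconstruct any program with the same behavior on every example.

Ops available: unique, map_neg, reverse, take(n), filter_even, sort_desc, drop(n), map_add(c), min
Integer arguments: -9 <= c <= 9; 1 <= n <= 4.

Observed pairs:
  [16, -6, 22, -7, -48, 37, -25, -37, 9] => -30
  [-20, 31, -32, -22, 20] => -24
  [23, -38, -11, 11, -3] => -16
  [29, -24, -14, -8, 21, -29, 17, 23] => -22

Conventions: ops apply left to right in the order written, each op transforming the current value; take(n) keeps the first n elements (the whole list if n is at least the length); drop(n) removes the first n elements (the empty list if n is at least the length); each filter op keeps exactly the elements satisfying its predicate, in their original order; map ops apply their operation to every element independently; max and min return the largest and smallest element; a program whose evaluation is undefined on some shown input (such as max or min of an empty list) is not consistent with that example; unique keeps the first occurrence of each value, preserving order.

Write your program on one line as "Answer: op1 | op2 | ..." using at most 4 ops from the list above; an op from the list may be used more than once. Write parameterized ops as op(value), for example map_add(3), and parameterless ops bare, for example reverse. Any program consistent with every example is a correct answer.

map_add(-7) | map_neg | sort_desc | min

Check, running the answer program on each example:
  [16, -6, 22, -7, -48, 37, -25, -37, 9] -> [9, -13, 15, -14, -55, 30, -32, -44, 2] -> [-9, 13, -15, 14, 55, -30, 32, 44, -2] -> [55, 44, 32, 14, 13, -2, -9, -15, -30] -> -30
  [-20, 31, -32, -22, 20] -> [-27, 24, -39, -29, 13] -> [27, -24, 39, 29, -13] -> [39, 29, 27, -13, -24] -> -24
  [23, -38, -11, 11, -3] -> [16, -45, -18, 4, -10] -> [-16, 45, 18, -4, 10] -> [45, 18, 10, -4, -16] -> -16
  [29, -24, -14, -8, 21, -29, 17, 23] -> [22, -31, -21, -15, 14, -36, 10, 16] -> [-22, 31, 21, 15, -14, 36, -10, -16] -> [36, 31, 21, 15, -10, -14, -16, -22] -> -22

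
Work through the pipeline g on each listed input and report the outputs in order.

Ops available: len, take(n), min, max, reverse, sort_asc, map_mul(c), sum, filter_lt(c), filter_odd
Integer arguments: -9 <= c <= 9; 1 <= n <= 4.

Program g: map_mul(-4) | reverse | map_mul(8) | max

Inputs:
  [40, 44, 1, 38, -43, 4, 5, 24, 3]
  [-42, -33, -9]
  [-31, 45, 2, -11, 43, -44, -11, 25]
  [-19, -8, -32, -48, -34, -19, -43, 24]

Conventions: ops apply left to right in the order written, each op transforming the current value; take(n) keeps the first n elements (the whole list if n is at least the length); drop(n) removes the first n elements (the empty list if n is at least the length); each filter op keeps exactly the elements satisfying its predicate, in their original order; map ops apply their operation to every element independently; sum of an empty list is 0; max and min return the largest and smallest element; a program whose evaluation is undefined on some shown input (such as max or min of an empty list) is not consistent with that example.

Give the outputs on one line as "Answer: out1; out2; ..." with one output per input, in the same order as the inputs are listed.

Execution, op by op:
  [40, 44, 1, 38, -43, 4, 5, 24, 3] -> [-160, -176, -4, -152, 172, -16, -20, -96, -12] -> [-12, -96, -20, -16, 172, -152, -4, -176, -160] -> [-96, -768, -160, -128, 1376, -1216, -32, -1408, -1280] -> 1376
  [-42, -33, -9] -> [168, 132, 36] -> [36, 132, 168] -> [288, 1056, 1344] -> 1344
  [-31, 45, 2, -11, 43, -44, -11, 25] -> [124, -180, -8, 44, -172, 176, 44, -100] -> [-100, 44, 176, -172, 44, -8, -180, 124] -> [-800, 352, 1408, -1376, 352, -64, -1440, 992] -> 1408
  [-19, -8, -32, -48, -34, -19, -43, 24] -> [76, 32, 128, 192, 136, 76, 172, -96] -> [-96, 172, 76, 136, 192, 128, 32, 76] -> [-768, 1376, 608, 1088, 1536, 1024, 256, 608] -> 1536

1376; 1344; 1408; 1536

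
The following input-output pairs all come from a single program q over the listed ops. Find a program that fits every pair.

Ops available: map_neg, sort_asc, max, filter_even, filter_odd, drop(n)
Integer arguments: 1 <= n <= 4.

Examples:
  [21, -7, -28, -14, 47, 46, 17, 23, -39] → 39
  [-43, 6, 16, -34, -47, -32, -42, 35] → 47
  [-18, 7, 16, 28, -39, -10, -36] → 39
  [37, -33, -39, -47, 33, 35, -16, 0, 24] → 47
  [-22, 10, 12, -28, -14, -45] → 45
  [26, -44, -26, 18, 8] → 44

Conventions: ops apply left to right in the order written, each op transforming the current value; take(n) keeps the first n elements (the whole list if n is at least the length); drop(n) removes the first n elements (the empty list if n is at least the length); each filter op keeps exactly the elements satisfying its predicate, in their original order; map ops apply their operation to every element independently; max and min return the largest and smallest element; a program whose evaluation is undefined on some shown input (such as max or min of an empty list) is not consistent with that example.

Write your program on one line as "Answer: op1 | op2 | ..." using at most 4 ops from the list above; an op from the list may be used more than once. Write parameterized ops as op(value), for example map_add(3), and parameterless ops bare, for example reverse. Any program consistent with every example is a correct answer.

map_neg | sort_asc | max

Check, running the answer program on each example:
  [21, -7, -28, -14, 47, 46, 17, 23, -39] -> [-21, 7, 28, 14, -47, -46, -17, -23, 39] -> [-47, -46, -23, -21, -17, 7, 14, 28, 39] -> 39
  [-43, 6, 16, -34, -47, -32, -42, 35] -> [43, -6, -16, 34, 47, 32, 42, -35] -> [-35, -16, -6, 32, 34, 42, 43, 47] -> 47
  [-18, 7, 16, 28, -39, -10, -36] -> [18, -7, -16, -28, 39, 10, 36] -> [-28, -16, -7, 10, 18, 36, 39] -> 39
  [37, -33, -39, -47, 33, 35, -16, 0, 24] -> [-37, 33, 39, 47, -33, -35, 16, 0, -24] -> [-37, -35, -33, -24, 0, 16, 33, 39, 47] -> 47
  [-22, 10, 12, -28, -14, -45] -> [22, -10, -12, 28, 14, 45] -> [-12, -10, 14, 22, 28, 45] -> 45
  [26, -44, -26, 18, 8] -> [-26, 44, 26, -18, -8] -> [-26, -18, -8, 26, 44] -> 44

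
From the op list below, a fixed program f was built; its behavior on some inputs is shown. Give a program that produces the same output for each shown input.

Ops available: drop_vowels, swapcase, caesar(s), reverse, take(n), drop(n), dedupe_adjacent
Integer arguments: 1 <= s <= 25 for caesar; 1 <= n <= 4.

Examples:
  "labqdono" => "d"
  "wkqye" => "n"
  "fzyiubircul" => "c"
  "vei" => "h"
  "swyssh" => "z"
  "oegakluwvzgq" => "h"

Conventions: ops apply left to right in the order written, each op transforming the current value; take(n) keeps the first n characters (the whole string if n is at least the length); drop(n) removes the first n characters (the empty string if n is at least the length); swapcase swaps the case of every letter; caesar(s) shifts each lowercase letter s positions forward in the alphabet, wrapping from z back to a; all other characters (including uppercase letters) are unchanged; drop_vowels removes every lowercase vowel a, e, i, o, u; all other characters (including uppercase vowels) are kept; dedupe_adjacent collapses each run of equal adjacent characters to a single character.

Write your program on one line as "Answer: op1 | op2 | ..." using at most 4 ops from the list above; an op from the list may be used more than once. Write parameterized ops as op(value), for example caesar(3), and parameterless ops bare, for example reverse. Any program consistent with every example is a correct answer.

caesar(3) | drop(1) | take(1)

Check, running the answer program on each example:
  "labqdono" -> "odetgrqr" -> "detgrqr" -> "d"
  "wkqye" -> "zntbh" -> "ntbh" -> "n"
  "fzyiubircul" -> "icblxelufxo" -> "cblxelufxo" -> "c"
  "vei" -> "yhl" -> "hl" -> "h"
  "swyssh" -> "vzbvvk" -> "zbvvk" -> "z"
  "oegakluwvzgq" -> "rhjdnoxzycjt" -> "hjdnoxzycjt" -> "h"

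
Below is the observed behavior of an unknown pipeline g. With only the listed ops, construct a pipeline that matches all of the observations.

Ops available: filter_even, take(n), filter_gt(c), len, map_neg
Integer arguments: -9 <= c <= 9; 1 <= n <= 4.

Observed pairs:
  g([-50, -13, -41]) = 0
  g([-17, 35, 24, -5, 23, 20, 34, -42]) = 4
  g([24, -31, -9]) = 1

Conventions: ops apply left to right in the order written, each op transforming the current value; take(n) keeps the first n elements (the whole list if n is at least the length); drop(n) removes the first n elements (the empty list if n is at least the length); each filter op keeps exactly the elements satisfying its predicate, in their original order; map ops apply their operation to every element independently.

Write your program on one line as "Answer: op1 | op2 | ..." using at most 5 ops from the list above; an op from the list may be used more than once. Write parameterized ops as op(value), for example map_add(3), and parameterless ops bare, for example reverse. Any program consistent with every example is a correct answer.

filter_gt(-9) | map_neg | take(4) | len

Check, running the answer program on each example:
  [-50, -13, -41] -> [] -> [] -> [] -> 0
  [-17, 35, 24, -5, 23, 20, 34, -42] -> [35, 24, -5, 23, 20, 34] -> [-35, -24, 5, -23, -20, -34] -> [-35, -24, 5, -23] -> 4
  [24, -31, -9] -> [24] -> [-24] -> [-24] -> 1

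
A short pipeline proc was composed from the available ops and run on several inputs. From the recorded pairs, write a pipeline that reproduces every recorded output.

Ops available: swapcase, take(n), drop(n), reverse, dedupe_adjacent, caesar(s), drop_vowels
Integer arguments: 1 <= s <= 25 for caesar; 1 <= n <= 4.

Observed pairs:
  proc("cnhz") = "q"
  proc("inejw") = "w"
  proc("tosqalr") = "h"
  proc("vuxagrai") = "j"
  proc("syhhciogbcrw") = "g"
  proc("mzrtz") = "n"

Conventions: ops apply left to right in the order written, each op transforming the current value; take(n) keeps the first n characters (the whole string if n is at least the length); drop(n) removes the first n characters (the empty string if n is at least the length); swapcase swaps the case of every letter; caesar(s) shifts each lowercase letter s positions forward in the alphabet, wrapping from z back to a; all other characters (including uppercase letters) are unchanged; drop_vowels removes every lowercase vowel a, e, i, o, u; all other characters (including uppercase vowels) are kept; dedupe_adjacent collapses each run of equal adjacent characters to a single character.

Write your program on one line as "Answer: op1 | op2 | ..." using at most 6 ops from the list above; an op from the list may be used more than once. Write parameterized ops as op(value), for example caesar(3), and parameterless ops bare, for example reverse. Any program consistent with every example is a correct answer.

caesar(9) | caesar(5) | drop_vowels | dedupe_adjacent | take(1)

Check, running the answer program on each example:
  "cnhz" -> "lwqi" -> "qbvn" -> "qbvn" -> "qbvn" -> "q"
  "inejw" -> "rwnsf" -> "wbsxk" -> "wbsxk" -> "wbsxk" -> "w"
  "tosqalr" -> "cxbzjua" -> "hcgeozf" -> "hcgzf" -> "hcgzf" -> "h"
  "vuxagrai" -> "edgjpajr" -> "jiloufow" -> "jlfw" -> "jlfw" -> "j"
  "syhhciogbcrw" -> "bhqqlrxpklaf" -> "gmvvqwcupqfk" -> "gmvvqwcpqfk" -> "gmvqwcpqfk" -> "g"
  "mzrtz" -> "viaci" -> "anfhn" -> "nfhn" -> "nfhn" -> "n"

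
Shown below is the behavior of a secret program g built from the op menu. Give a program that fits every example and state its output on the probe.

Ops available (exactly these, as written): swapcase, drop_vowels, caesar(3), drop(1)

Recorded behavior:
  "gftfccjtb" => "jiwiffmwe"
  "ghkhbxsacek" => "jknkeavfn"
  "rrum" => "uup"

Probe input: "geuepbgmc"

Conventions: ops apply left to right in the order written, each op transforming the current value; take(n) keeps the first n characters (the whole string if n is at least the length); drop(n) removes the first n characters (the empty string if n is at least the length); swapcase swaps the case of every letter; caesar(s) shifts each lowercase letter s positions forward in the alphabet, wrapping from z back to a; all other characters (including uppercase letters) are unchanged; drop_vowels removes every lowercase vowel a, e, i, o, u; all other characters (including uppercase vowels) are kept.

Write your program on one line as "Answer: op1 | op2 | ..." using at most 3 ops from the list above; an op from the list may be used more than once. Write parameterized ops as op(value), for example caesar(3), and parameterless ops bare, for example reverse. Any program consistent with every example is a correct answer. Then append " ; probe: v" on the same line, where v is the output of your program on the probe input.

drop_vowels | caesar(3) ; probe: "jsejpf"

Check, running the answer program on each example:
  "gftfccjtb" -> "gftfccjtb" -> "jiwiffmwe"
  "ghkhbxsacek" -> "ghkhbxsck" -> "jknkeavfn"
  "rrum" -> "rrm" -> "uup"
  probe: "geuepbgmc" -> "gpbgmc" -> "jsejpf"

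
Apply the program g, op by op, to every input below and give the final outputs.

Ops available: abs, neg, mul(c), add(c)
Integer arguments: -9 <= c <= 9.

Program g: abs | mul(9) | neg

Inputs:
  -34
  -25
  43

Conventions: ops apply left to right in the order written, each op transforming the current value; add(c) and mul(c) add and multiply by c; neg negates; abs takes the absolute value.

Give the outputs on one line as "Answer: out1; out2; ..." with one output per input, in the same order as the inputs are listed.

-306; -225; -387

Execution, op by op:
  -34 -> 34 -> 306 -> -306
  -25 -> 25 -> 225 -> -225
  43 -> 43 -> 387 -> -387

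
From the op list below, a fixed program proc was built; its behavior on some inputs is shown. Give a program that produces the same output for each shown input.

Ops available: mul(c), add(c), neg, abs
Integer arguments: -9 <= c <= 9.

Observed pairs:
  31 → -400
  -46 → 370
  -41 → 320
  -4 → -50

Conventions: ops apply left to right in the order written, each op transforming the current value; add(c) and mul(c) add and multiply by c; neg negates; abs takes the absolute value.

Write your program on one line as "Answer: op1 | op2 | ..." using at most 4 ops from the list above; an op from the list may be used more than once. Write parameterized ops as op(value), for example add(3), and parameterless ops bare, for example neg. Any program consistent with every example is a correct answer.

add(9) | mul(2) | mul(-5)

Check, running the answer program on each example:
  31 -> 40 -> 80 -> -400
  -46 -> -37 -> -74 -> 370
  -41 -> -32 -> -64 -> 320
  -4 -> 5 -> 10 -> -50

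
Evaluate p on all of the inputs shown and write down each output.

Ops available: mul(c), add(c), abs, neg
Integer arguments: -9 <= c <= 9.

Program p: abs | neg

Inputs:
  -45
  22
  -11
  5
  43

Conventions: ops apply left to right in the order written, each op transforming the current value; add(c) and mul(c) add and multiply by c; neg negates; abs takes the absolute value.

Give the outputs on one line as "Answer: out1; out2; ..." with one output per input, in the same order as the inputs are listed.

-45; -22; -11; -5; -43

Execution, op by op:
  -45 -> 45 -> -45
  22 -> 22 -> -22
  -11 -> 11 -> -11
  5 -> 5 -> -5
  43 -> 43 -> -43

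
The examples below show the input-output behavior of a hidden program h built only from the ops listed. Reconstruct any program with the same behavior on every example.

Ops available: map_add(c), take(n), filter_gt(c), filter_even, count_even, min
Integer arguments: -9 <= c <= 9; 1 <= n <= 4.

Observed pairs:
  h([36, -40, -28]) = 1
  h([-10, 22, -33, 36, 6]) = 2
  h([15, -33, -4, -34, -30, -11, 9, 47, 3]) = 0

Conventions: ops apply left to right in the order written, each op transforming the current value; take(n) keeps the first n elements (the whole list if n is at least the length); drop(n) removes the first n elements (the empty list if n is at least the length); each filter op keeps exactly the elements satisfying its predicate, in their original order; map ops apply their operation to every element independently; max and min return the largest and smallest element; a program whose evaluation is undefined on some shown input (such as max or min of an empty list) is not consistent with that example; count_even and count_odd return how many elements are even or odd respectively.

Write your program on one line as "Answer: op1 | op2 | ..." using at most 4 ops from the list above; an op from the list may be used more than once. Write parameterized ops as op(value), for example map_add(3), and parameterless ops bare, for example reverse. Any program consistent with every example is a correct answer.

filter_gt(0) | filter_gt(7) | take(2) | count_even

Check, running the answer program on each example:
  [36, -40, -28] -> [36] -> [36] -> [36] -> 1
  [-10, 22, -33, 36, 6] -> [22, 36, 6] -> [22, 36] -> [22, 36] -> 2
  [15, -33, -4, -34, -30, -11, 9, 47, 3] -> [15, 9, 47, 3] -> [15, 9, 47] -> [15, 9] -> 0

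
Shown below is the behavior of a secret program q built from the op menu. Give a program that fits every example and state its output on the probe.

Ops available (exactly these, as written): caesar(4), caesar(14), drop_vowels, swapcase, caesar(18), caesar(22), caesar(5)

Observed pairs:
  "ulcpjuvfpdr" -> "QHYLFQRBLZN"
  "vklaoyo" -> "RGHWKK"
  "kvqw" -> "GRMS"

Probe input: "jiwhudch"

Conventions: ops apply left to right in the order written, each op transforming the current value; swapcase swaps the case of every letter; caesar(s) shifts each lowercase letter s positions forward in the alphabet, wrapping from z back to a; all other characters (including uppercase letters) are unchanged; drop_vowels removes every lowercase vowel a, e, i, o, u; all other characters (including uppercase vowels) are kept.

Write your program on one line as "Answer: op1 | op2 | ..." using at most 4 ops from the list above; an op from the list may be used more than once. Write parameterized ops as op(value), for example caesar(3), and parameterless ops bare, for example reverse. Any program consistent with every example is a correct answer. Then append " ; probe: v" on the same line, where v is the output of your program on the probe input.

caesar(22) | drop_vowels | swapcase ; probe: "FSDQZYD"

Check, running the answer program on each example:
  "ulcpjuvfpdr" -> "qhylfqrblzn" -> "qhylfqrblzn" -> "QHYLFQRBLZN"
  "vklaoyo" -> "rghwkuk" -> "rghwkk" -> "RGHWKK"
  "kvqw" -> "grms" -> "grms" -> "GRMS"
  probe: "jiwhudch" -> "fesdqzyd" -> "fsdqzyd" -> "FSDQZYD"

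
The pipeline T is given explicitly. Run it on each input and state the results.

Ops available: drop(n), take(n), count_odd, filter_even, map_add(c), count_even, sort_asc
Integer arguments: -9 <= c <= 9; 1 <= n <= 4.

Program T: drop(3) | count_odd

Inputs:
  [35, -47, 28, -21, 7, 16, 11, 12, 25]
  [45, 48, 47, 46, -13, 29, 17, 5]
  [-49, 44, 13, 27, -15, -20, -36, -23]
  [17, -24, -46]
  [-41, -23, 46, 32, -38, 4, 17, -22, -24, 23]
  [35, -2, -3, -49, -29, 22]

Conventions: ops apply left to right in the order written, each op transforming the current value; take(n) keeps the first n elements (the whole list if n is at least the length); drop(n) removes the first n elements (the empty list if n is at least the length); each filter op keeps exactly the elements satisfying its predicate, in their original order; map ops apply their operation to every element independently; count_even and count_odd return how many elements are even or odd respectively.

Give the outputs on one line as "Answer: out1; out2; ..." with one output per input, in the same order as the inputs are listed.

4; 4; 3; 0; 2; 2

Execution, op by op:
  [35, -47, 28, -21, 7, 16, 11, 12, 25] -> [-21, 7, 16, 11, 12, 25] -> 4
  [45, 48, 47, 46, -13, 29, 17, 5] -> [46, -13, 29, 17, 5] -> 4
  [-49, 44, 13, 27, -15, -20, -36, -23] -> [27, -15, -20, -36, -23] -> 3
  [17, -24, -46] -> [] -> 0
  [-41, -23, 46, 32, -38, 4, 17, -22, -24, 23] -> [32, -38, 4, 17, -22, -24, 23] -> 2
  [35, -2, -3, -49, -29, 22] -> [-49, -29, 22] -> 2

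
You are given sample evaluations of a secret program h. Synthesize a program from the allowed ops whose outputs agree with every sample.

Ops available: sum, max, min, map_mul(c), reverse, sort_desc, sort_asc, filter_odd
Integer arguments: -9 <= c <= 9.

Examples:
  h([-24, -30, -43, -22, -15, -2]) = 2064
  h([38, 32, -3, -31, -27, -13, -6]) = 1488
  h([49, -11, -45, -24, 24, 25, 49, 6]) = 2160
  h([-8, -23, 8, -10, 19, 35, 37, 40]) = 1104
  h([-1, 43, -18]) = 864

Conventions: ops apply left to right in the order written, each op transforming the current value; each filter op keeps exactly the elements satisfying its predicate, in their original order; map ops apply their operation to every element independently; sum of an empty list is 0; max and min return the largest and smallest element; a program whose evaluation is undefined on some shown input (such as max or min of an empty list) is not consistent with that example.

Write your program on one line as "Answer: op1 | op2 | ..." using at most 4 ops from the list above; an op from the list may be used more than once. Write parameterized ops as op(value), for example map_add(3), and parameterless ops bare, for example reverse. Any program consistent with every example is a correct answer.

map_mul(6) | sort_asc | map_mul(-8) | max

Check, running the answer program on each example:
  [-24, -30, -43, -22, -15, -2] -> [-144, -180, -258, -132, -90, -12] -> [-258, -180, -144, -132, -90, -12] -> [2064, 1440, 1152, 1056, 720, 96] -> 2064
  [38, 32, -3, -31, -27, -13, -6] -> [228, 192, -18, -186, -162, -78, -36] -> [-186, -162, -78, -36, -18, 192, 228] -> [1488, 1296, 624, 288, 144, -1536, -1824] -> 1488
  [49, -11, -45, -24, 24, 25, 49, 6] -> [294, -66, -270, -144, 144, 150, 294, 36] -> [-270, -144, -66, 36, 144, 150, 294, 294] -> [2160, 1152, 528, -288, -1152, -1200, -2352, -2352] -> 2160
  [-8, -23, 8, -10, 19, 35, 37, 40] -> [-48, -138, 48, -60, 114, 210, 222, 240] -> [-138, -60, -48, 48, 114, 210, 222, 240] -> [1104, 480, 384, -384, -912, -1680, -1776, -1920] -> 1104
  [-1, 43, -18] -> [-6, 258, -108] -> [-108, -6, 258] -> [864, 48, -2064] -> 864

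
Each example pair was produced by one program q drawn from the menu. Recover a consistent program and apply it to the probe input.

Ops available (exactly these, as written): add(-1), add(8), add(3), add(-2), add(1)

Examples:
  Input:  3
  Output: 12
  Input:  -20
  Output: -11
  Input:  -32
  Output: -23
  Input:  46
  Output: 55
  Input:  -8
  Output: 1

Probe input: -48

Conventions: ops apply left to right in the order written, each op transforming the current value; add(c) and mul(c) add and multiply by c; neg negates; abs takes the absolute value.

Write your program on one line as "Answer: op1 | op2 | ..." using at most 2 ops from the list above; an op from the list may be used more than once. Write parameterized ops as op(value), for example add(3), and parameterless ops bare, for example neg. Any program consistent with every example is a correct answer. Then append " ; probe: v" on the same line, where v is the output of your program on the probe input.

add(1) | add(8) ; probe: -39

Check, running the answer program on each example:
  3 -> 4 -> 12
  -20 -> -19 -> -11
  -32 -> -31 -> -23
  46 -> 47 -> 55
  -8 -> -7 -> 1
  probe: -48 -> -47 -> -39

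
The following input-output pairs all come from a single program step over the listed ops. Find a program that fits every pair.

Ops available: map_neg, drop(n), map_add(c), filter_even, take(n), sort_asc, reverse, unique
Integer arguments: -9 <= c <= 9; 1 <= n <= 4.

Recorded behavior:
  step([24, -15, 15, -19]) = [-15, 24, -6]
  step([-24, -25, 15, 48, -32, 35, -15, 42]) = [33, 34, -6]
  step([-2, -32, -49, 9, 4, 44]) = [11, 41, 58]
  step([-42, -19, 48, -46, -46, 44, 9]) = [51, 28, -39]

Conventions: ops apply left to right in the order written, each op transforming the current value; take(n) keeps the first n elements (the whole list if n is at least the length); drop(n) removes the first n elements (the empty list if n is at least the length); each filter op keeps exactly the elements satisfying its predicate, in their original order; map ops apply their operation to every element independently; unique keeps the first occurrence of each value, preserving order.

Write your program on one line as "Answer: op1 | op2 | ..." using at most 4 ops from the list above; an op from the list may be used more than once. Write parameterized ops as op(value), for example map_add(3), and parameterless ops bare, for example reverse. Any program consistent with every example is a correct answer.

map_neg | unique | map_add(9) | take(3)

Check, running the answer program on each example:
  [24, -15, 15, -19] -> [-24, 15, -15, 19] -> [-24, 15, -15, 19] -> [-15, 24, -6, 28] -> [-15, 24, -6]
  [-24, -25, 15, 48, -32, 35, -15, 42] -> [24, 25, -15, -48, 32, -35, 15, -42] -> [24, 25, -15, -48, 32, -35, 15, -42] -> [33, 34, -6, -39, 41, -26, 24, -33] -> [33, 34, -6]
  [-2, -32, -49, 9, 4, 44] -> [2, 32, 49, -9, -4, -44] -> [2, 32, 49, -9, -4, -44] -> [11, 41, 58, 0, 5, -35] -> [11, 41, 58]
  [-42, -19, 48, -46, -46, 44, 9] -> [42, 19, -48, 46, 46, -44, -9] -> [42, 19, -48, 46, -44, -9] -> [51, 28, -39, 55, -35, 0] -> [51, 28, -39]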